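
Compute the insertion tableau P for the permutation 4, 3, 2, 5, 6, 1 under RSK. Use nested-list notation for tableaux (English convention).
P = [[1, 5, 6], [2], [3], [4]]

Insert 4: appended to row 1. P = [[4]].
Insert 3: 3 bumps 4 from row 1; 4 starts row 2. P = [[3], [4]].
Insert 2: 2 bumps 3 from row 1; 3 bumps 4 from row 2; 4 starts row 3. P = [[2], [3], [4]].
Insert 5: appended to row 1. P = [[2, 5], [3], [4]].
Insert 6: appended to row 1. P = [[2, 5, 6], [3], [4]].
Insert 1: 1 bumps 2 from row 1; 2 bumps 3 from row 2; 3 bumps 4 from row 3; 4 starts row 4. P = [[1, 5, 6], [2], [3], [4]].

So P = [[1, 5, 6], [2], [3], [4]].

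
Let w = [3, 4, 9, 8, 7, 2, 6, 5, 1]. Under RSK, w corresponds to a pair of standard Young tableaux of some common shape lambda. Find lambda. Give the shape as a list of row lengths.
Row-insert each entry into an empty tableau.

After inserting 3: P = [[3]].
After inserting 4: P = [[3, 4]].
After inserting 9: P = [[3, 4, 9]].
After inserting 8: P = [[3, 4, 8], [9]].
After inserting 7: P = [[3, 4, 7], [8], [9]].
After inserting 2: P = [[2, 4, 7], [3], [8], [9]].
After inserting 6: P = [[2, 4, 6], [3, 7], [8], [9]].
After inserting 5: P = [[2, 4, 5], [3, 6], [7], [8], [9]].
After inserting 1: P = [[1, 4, 5], [2, 6], [3], [7], [8], [9]].

The final insertion tableau P = [[1, 4, 5], [2, 6], [3], [7], [8], [9]] has shape [3, 2, 1, 1, 1, 1].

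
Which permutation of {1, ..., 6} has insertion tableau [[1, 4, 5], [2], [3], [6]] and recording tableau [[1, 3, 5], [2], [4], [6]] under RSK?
6 3 4 2 5 1

Reverse the RSK construction: for i from n down to 1, find the cell of Q containing i, remove the entry at that cell from P, and reverse-bump it up through P; the value ejected from row 1 is w(i).

Step i=6: Q has 6 at row 4, column 1; remove 6 from row 4 of P and reverse-bump: 6 enters row 3 and ejects 3; 3 enters row 2 and ejects 2; 2 enters row 1 and ejects 1. So w(6) = 1. P is now [[2, 4, 5], [3], [6]].
Step i=5: Q has 5 at row 1, column 3; remove that cell from P, ejecting 5. So w(5) = 5. P is now [[2, 4], [3], [6]].
Step i=4: Q has 4 at row 3, column 1; remove 6 from row 3 of P and reverse-bump: 6 enters row 2 and ejects 3; 3 enters row 1 and ejects 2. So w(4) = 2. P is now [[3, 4], [6]].
Step i=3: Q has 3 at row 1, column 2; remove that cell from P, ejecting 4. So w(3) = 4. P is now [[3], [6]].
Step i=2: Q has 2 at row 2, column 1; remove 6 from row 2 of P and reverse-bump: 6 enters row 1 and ejects 3. So w(2) = 3. P is now [[6]].
Step i=1: Q has 1 at row 1, column 1; remove that cell from P, ejecting 6. So w(1) = 6. P is now [].

So w = 6 3 4 2 5 1.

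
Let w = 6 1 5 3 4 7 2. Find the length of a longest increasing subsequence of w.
4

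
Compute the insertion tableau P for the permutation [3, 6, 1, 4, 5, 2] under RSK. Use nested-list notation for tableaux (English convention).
Insert 3: appended to row 1. P = [[3]].
Insert 6: appended to row 1. P = [[3, 6]].
Insert 1: 1 bumps 3 from row 1; 3 starts row 2. P = [[1, 6], [3]].
Insert 4: 4 bumps 6 from row 1; 6 appends to row 2. P = [[1, 4], [3, 6]].
Insert 5: appended to row 1. P = [[1, 4, 5], [3, 6]].
Insert 2: 2 bumps 4 from row 1; 4 bumps 6 from row 2; 6 starts row 3. P = [[1, 2, 5], [3, 4], [6]].

So P = [[1, 2, 5], [3, 4], [6]].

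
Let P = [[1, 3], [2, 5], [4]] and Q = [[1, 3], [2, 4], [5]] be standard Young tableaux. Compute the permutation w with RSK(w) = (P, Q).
Reverse the RSK construction: for i from n down to 1, find the cell of Q containing i, remove the entry at that cell from P, and reverse-bump it up through P; the value ejected from row 1 is w(i).

Step i=5: Q has 5 at row 3, column 1; remove 4 from row 3 of P and reverse-bump: 4 enters row 2 and ejects 2; 2 enters row 1 and ejects 1. So w(5) = 1. P is now [[2, 3], [4, 5]].
Step i=4: Q has 4 at row 2, column 2; remove 5 from row 2 of P and reverse-bump: 5 enters row 1 and ejects 3. So w(4) = 3. P is now [[2, 5], [4]].
Step i=3: Q has 3 at row 1, column 2; remove that cell from P, ejecting 5. So w(3) = 5. P is now [[2], [4]].
Step i=2: Q has 2 at row 2, column 1; remove 4 from row 2 of P and reverse-bump: 4 enters row 1 and ejects 2. So w(2) = 2. P is now [[4]].
Step i=1: Q has 1 at row 1, column 1; remove that cell from P, ejecting 4. So w(1) = 4. P is now [].

So w = 4 2 5 3 1.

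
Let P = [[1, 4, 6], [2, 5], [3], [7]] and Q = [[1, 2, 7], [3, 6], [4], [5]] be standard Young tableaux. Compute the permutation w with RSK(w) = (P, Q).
Reverse the RSK construction: for i from n down to 1, find the cell of Q containing i, remove the entry at that cell from P, and reverse-bump it up through P; the value ejected from row 1 is w(i).

Step i=7: Q has 7 at row 1, column 3; remove that cell from P, ejecting 6. So w(7) = 6. P is now [[1, 4], [2, 5], [3], [7]].
Step i=6: Q has 6 at row 2, column 2; remove 5 from row 2 of P and reverse-bump: 5 enters row 1 and ejects 4. So w(6) = 4. P is now [[1, 5], [2], [3], [7]].
Step i=5: Q has 5 at row 4, column 1; remove 7 from row 4 of P and reverse-bump: 7 enters row 3 and ejects 3; 3 enters row 2 and ejects 2; 2 enters row 1 and ejects 1. So w(5) = 1. P is now [[2, 5], [3], [7]].
Step i=4: Q has 4 at row 3, column 1; remove 7 from row 3 of P and reverse-bump: 7 enters row 2 and ejects 3; 3 enters row 1 and ejects 2. So w(4) = 2. P is now [[3, 5], [7]].
Step i=3: Q has 3 at row 2, column 1; remove 7 from row 2 of P and reverse-bump: 7 enters row 1 and ejects 5. So w(3) = 5. P is now [[3, 7]].
Step i=2: Q has 2 at row 1, column 2; remove that cell from P, ejecting 7. So w(2) = 7. P is now [[3]].
Step i=1: Q has 1 at row 1, column 1; remove that cell from P, ejecting 3. So w(1) = 3. P is now [].

So w = 3 7 5 2 1 4 6.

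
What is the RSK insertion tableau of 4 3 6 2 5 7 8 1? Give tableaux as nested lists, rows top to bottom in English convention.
P = [[1, 5, 7, 8], [2, 6], [3], [4]]

After inserting 4: P = [[4]].
After inserting 3: P = [[3], [4]].
After inserting 6: P = [[3, 6], [4]].
After inserting 2: P = [[2, 6], [3], [4]].
After inserting 5: P = [[2, 5], [3, 6], [4]].
After inserting 7: P = [[2, 5, 7], [3, 6], [4]].
After inserting 8: P = [[2, 5, 7, 8], [3, 6], [4]].
After inserting 1: P = [[1, 5, 7, 8], [2, 6], [3], [4]].

So P = [[1, 5, 7, 8], [2, 6], [3], [4]].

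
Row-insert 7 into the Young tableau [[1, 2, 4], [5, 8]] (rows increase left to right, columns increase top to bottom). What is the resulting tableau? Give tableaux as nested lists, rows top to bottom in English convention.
7 is larger than every entry of row 1, so it is appended to row 1. The new tableau is [[1, 2, 4, 7], [5, 8]].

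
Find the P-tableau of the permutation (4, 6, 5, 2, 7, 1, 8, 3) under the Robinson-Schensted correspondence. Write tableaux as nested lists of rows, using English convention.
P = [[1, 3, 7, 8], [2, 5], [4], [6]]

After inserting 4: P = [[4]].
After inserting 6: P = [[4, 6]].
After inserting 5: P = [[4, 5], [6]].
After inserting 2: P = [[2, 5], [4], [6]].
After inserting 7: P = [[2, 5, 7], [4], [6]].
After inserting 1: P = [[1, 5, 7], [2], [4], [6]].
After inserting 8: P = [[1, 5, 7, 8], [2], [4], [6]].
After inserting 3: P = [[1, 3, 7, 8], [2, 5], [4], [6]].

So P = [[1, 3, 7, 8], [2, 5], [4], [6]].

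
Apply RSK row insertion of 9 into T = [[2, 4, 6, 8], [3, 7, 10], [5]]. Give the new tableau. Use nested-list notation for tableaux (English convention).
[[2, 4, 6, 8, 9], [3, 7, 10], [5]]

9 is larger than every entry of row 1, so it is appended to row 1. The new tableau is [[2, 4, 6, 8, 9], [3, 7, 10], [5]].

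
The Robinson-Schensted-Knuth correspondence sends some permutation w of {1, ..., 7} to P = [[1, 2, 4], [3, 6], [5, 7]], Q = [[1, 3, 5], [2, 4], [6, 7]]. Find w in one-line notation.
Reverse the RSK construction: for i from n down to 1, find the cell of Q containing i, remove the entry at that cell from P, and reverse-bump it up through P; the value ejected from row 1 is w(i).

Step i=7: Q has 7 at row 3, column 2; remove 7 from row 3 of P and reverse-bump: 7 enters row 2 and ejects 6; 6 enters row 1 and ejects 4. So w(7) = 4. P is now [[1, 2, 6], [3, 7], [5]].
Step i=6: Q has 6 at row 3, column 1; remove 5 from row 3 of P and reverse-bump: 5 enters row 2 and ejects 3; 3 enters row 1 and ejects 2. So w(6) = 2. P is now [[1, 3, 6], [5, 7]].
Step i=5: Q has 5 at row 1, column 3; remove that cell from P, ejecting 6. So w(5) = 6. P is now [[1, 3], [5, 7]].
Step i=4: Q has 4 at row 2, column 2; remove 7 from row 2 of P and reverse-bump: 7 enters row 1 and ejects 3. So w(4) = 3. P is now [[1, 7], [5]].
Step i=3: Q has 3 at row 1, column 2; remove that cell from P, ejecting 7. So w(3) = 7. P is now [[1], [5]].
Step i=2: Q has 2 at row 2, column 1; remove 5 from row 2 of P and reverse-bump: 5 enters row 1 and ejects 1. So w(2) = 1. P is now [[5]].
Step i=1: Q has 1 at row 1, column 1; remove that cell from P, ejecting 5. So w(1) = 5. P is now [].

So w = 5 1 7 3 6 2 4.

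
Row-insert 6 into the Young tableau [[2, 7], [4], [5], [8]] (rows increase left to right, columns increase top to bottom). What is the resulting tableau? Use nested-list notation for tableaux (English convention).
In row 1, 6 replaces 7 (the leftmost entry greater than 6); 7 is bumped to row 2. 7 is appended to row 2. The new tableau is [[2, 6], [4, 7], [5], [8]].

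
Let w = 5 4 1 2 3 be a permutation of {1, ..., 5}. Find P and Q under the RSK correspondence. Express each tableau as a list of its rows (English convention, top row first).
Insert each entry of the permutation into P by Schensted row insertion, recording in Q the position of each new cell.

After inserting 5: P = [[5]].
After inserting 4: P = [[4], [5]].
After inserting 1: P = [[1], [4], [5]].
After inserting 2: P = [[1, 2], [4], [5]].
After inserting 3: P = [[1, 2, 3], [4], [5]].

So P = [[1, 2, 3], [4], [5]], Q = [[1, 4, 5], [2], [3]].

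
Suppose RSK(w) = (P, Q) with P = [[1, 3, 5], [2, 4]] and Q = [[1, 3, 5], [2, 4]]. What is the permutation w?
Reverse RSK: for i = n, n-1, ..., 1, locate i in Q, remove the corresponding corner cell from P, and reverse-bump its entry up through P; the value ejected from row 1 is w(i).

So w = 2 1 4 3 5.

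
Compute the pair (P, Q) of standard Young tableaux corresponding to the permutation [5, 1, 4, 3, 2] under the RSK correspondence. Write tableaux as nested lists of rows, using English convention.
P = [[1, 2], [3], [4], [5]], Q = [[1, 3], [2], [4], [5]]

Insert each entry of the permutation into P by Schensted row insertion, recording in Q the position of each new cell.

Insert 5: appended to row 1. P = [[5]].
Insert 1: 1 bumps 5 from row 1; 5 starts row 2. P = [[1], [5]].
Insert 4: appended to row 1. P = [[1, 4], [5]].
Insert 3: 3 bumps 4 from row 1; 4 bumps 5 from row 2; 5 starts row 3. P = [[1, 3], [4], [5]].
Insert 2: 2 bumps 3 from row 1; 3 bumps 4 from row 2; 4 bumps 5 from row 3; 5 starts row 4. P = [[1, 2], [3], [4], [5]].

So P = [[1, 2], [3], [4], [5]], Q = [[1, 3], [2], [4], [5]].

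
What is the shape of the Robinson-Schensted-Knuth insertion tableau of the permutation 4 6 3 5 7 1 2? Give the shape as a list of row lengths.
[3, 2, 2]

Row-insert each entry into an empty tableau.

After inserting 4: P = [[4]].
After inserting 6: P = [[4, 6]].
After inserting 3: P = [[3, 6], [4]].
After inserting 5: P = [[3, 5], [4, 6]].
After inserting 7: P = [[3, 5, 7], [4, 6]].
After inserting 1: P = [[1, 5, 7], [3, 6], [4]].
After inserting 2: P = [[1, 2, 7], [3, 5], [4, 6]].

The final insertion tableau P = [[1, 2, 7], [3, 5], [4, 6]] has shape [3, 2, 2].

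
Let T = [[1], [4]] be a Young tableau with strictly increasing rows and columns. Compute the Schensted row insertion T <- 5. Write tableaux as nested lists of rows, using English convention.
5 is larger than every entry of row 1, so it is appended to row 1. The new tableau is [[1, 5], [4]].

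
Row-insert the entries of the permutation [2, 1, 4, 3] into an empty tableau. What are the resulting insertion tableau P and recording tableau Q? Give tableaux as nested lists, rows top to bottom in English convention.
Insert each entry of the permutation into P by Schensted row insertion, recording in Q the position of each new cell.

Insert 2: appended to row 1. P = [[2]].
Insert 1: 1 bumps 2 from row 1; 2 starts row 2. P = [[1], [2]].
Insert 4: appended to row 1. P = [[1, 4], [2]].
Insert 3: 3 bumps 4 from row 1; 4 appends to row 2. P = [[1, 3], [2, 4]].

So P = [[1, 3], [2, 4]], Q = [[1, 3], [2, 4]].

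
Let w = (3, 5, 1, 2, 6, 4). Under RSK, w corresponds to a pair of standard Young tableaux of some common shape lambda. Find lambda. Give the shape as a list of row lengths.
Row-insert each entry into an empty tableau.

After inserting 3: P = [[3]].
After inserting 5: P = [[3, 5]].
After inserting 1: P = [[1, 5], [3]].
After inserting 2: P = [[1, 2], [3, 5]].
After inserting 6: P = [[1, 2, 6], [3, 5]].
After inserting 4: P = [[1, 2, 4], [3, 5, 6]].

The final insertion tableau P = [[1, 2, 4], [3, 5, 6]] has shape [3, 3].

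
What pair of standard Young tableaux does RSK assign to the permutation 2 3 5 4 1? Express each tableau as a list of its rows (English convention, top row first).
Insert each entry of the permutation into P by Schensted row insertion, recording in Q the position of each new cell.

Insert 2: appended to row 1. P = [[2]], Q = [[1]].
Insert 3: appended to row 1. P = [[2, 3]], Q = [[1, 2]].
Insert 5: appended to row 1. P = [[2, 3, 5]], Q = [[1, 2, 3]].
Insert 4: 4 bumps 5 from row 1; 5 starts row 2. P = [[2, 3, 4], [5]], Q = [[1, 2, 3], [4]].
Insert 1: 1 bumps 2 from row 1; 2 bumps 5 from row 2; 5 starts row 3. P = [[1, 3, 4], [2], [5]], Q = [[1, 2, 3], [4], [5]].

So P = [[1, 3, 4], [2], [5]], Q = [[1, 2, 3], [4], [5]].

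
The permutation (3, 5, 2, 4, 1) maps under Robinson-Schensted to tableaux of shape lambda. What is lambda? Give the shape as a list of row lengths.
RSK row insertion gives P = [[1, 4], [2, 5], [3]], which has shape [2, 2, 1].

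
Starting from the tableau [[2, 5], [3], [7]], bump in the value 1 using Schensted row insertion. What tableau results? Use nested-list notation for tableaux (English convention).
In row 1, 1 replaces 2 (the leftmost entry greater than 1); 2 is bumped to row 2. In row 2, 2 replaces 3 (the leftmost entry greater than 2); 3 is bumped to row 3. In row 3, 3 replaces 7 (the leftmost entry greater than 3); 7 is bumped to row 4. 7 starts a new row 4. The new tableau is [[1, 5], [2], [3], [7]].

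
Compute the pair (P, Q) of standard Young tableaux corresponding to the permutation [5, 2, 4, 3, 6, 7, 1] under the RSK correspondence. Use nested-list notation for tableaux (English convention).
Insert each entry of the permutation into P by Schensted row insertion, recording in Q the position of each new cell.

Insert 5: appended to row 1. P = [[5]].
Insert 2: 2 bumps 5 from row 1; 5 starts row 2. P = [[2], [5]].
Insert 4: appended to row 1. P = [[2, 4], [5]].
Insert 3: 3 bumps 4 from row 1; 4 bumps 5 from row 2; 5 starts row 3. P = [[2, 3], [4], [5]].
Insert 6: appended to row 1. P = [[2, 3, 6], [4], [5]].
Insert 7: appended to row 1. P = [[2, 3, 6, 7], [4], [5]].
Insert 1: 1 bumps 2 from row 1; 2 bumps 4 from row 2; 4 bumps 5 from row 3; 5 starts row 4. P = [[1, 3, 6, 7], [2], [4], [5]].

So P = [[1, 3, 6, 7], [2], [4], [5]], Q = [[1, 3, 5, 6], [2], [4], [7]].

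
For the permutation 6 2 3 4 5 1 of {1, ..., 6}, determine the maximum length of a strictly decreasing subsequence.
3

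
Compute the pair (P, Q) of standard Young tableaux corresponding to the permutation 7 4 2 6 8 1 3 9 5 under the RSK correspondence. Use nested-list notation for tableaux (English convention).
P = [[1, 3, 5, 9], [2, 6, 8], [4], [7]], Q = [[1, 4, 5, 8], [2, 7, 9], [3], [6]]

Insert each entry of the permutation into P by Schensted row insertion, recording in Q the position of each new cell.

Insert 7: appended to row 1. P = [[7]].
Insert 4: 4 bumps 7 from row 1; 7 starts row 2. P = [[4], [7]].
Insert 2: 2 bumps 4 from row 1; 4 bumps 7 from row 2; 7 starts row 3. P = [[2], [4], [7]].
Insert 6: appended to row 1. P = [[2, 6], [4], [7]].
Insert 8: appended to row 1. P = [[2, 6, 8], [4], [7]].
Insert 1: 1 bumps 2 from row 1; 2 bumps 4 from row 2; 4 bumps 7 from row 3; 7 starts row 4. P = [[1, 6, 8], [2], [4], [7]].
Insert 3: 3 bumps 6 from row 1; 6 appends to row 2. P = [[1, 3, 8], [2, 6], [4], [7]].
Insert 9: appended to row 1. P = [[1, 3, 8, 9], [2, 6], [4], [7]].
Insert 5: 5 bumps 8 from row 1; 8 appends to row 2. P = [[1, 3, 5, 9], [2, 6, 8], [4], [7]].

So P = [[1, 3, 5, 9], [2, 6, 8], [4], [7]], Q = [[1, 4, 5, 8], [2, 7, 9], [3], [6]].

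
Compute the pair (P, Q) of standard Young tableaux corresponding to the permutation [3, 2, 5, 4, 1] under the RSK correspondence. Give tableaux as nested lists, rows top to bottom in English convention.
P = [[1, 4], [2, 5], [3]], Q = [[1, 3], [2, 4], [5]]

Insert each entry of the permutation into P by Schensted row insertion, recording in Q the position of each new cell.

Insert 3: appended to row 1. P = [[3]].
Insert 2: 2 bumps 3 from row 1; 3 starts row 2. P = [[2], [3]].
Insert 5: appended to row 1. P = [[2, 5], [3]].
Insert 4: 4 bumps 5 from row 1; 5 appends to row 2. P = [[2, 4], [3, 5]].
Insert 1: 1 bumps 2 from row 1; 2 bumps 3 from row 2; 3 starts row 3. P = [[1, 4], [2, 5], [3]].

So P = [[1, 4], [2, 5], [3]], Q = [[1, 3], [2, 4], [5]].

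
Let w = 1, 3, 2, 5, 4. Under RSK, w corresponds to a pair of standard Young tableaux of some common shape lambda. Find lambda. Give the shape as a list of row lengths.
Row-insert each entry into an empty tableau.

After inserting 1: P = [[1]].
After inserting 3: P = [[1, 3]].
After inserting 2: P = [[1, 2], [3]].
After inserting 5: P = [[1, 2, 5], [3]].
After inserting 4: P = [[1, 2, 4], [3, 5]].

The final insertion tableau P = [[1, 2, 4], [3, 5]] has shape [3, 2].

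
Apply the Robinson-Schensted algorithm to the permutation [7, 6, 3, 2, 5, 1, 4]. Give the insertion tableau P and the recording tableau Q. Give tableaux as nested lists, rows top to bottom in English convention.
Insert each entry of the permutation into P by Schensted row insertion, recording in Q the position of each new cell.

Insert 7: appended to row 1. P = [[7]].
Insert 6: 6 bumps 7 from row 1; 7 starts row 2. P = [[6], [7]].
Insert 3: 3 bumps 6 from row 1; 6 bumps 7 from row 2; 7 starts row 3. P = [[3], [6], [7]].
Insert 2: 2 bumps 3 from row 1; 3 bumps 6 from row 2; 6 bumps 7 from row 3; 7 starts row 4. P = [[2], [3], [6], [7]].
Insert 5: appended to row 1. P = [[2, 5], [3], [6], [7]].
Insert 1: 1 bumps 2 from row 1; 2 bumps 3 from row 2; 3 bumps 6 from row 3; 6 bumps 7 from row 4; 7 starts row 5. P = [[1, 5], [2], [3], [6], [7]].
Insert 4: 4 bumps 5 from row 1; 5 appends to row 2. P = [[1, 4], [2, 5], [3], [6], [7]].

So P = [[1, 4], [2, 5], [3], [6], [7]], Q = [[1, 5], [2, 7], [3], [4], [6]].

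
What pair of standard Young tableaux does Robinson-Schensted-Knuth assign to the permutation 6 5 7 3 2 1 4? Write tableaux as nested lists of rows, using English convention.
P = [[1, 4], [2, 7], [3], [5], [6]], Q = [[1, 3], [2, 7], [4], [5], [6]]

Insert each entry of the permutation into P by Schensted row insertion, recording in Q the position of each new cell.

Insert 6: appended to row 1. P = [[6]].
Insert 5: 5 bumps 6 from row 1; 6 starts row 2. P = [[5], [6]].
Insert 7: appended to row 1. P = [[5, 7], [6]].
Insert 3: 3 bumps 5 from row 1; 5 bumps 6 from row 2; 6 starts row 3. P = [[3, 7], [5], [6]].
Insert 2: 2 bumps 3 from row 1; 3 bumps 5 from row 2; 5 bumps 6 from row 3; 6 starts row 4. P = [[2, 7], [3], [5], [6]].
Insert 1: 1 bumps 2 from row 1; 2 bumps 3 from row 2; 3 bumps 5 from row 3; 5 bumps 6 from row 4; 6 starts row 5. P = [[1, 7], [2], [3], [5], [6]].
Insert 4: 4 bumps 7 from row 1; 7 appends to row 2. P = [[1, 4], [2, 7], [3], [5], [6]].

So P = [[1, 4], [2, 7], [3], [5], [6]], Q = [[1, 3], [2, 7], [4], [5], [6]].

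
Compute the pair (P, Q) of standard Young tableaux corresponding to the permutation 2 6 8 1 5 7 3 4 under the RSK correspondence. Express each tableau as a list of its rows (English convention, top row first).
P = [[1, 3, 4], [2, 5, 7], [6, 8]], Q = [[1, 2, 3], [4, 5, 6], [7, 8]]

Insert each entry of the permutation into P by Schensted row insertion, recording in Q the position of each new cell.

After inserting 2: P = [[2]].
After inserting 6: P = [[2, 6]].
After inserting 8: P = [[2, 6, 8]].
After inserting 1: P = [[1, 6, 8], [2]].
After inserting 5: P = [[1, 5, 8], [2, 6]].
After inserting 7: P = [[1, 5, 7], [2, 6, 8]].
After inserting 3: P = [[1, 3, 7], [2, 5, 8], [6]].
After inserting 4: P = [[1, 3, 4], [2, 5, 7], [6, 8]].

So P = [[1, 3, 4], [2, 5, 7], [6, 8]], Q = [[1, 2, 3], [4, 5, 6], [7, 8]].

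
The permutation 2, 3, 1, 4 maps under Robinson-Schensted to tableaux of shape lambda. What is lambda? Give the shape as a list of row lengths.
Row-insert each entry into an empty tableau.

After inserting 2: P = [[2]].
After inserting 3: P = [[2, 3]].
After inserting 1: P = [[1, 3], [2]].
After inserting 4: P = [[1, 3, 4], [2]].

The final insertion tableau P = [[1, 3, 4], [2]] has shape [3, 1].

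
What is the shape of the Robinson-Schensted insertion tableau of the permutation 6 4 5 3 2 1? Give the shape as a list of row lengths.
Row-insert each entry into an empty tableau.

After inserting 6: P = [[6]].
After inserting 4: P = [[4], [6]].
After inserting 5: P = [[4, 5], [6]].
After inserting 3: P = [[3, 5], [4], [6]].
After inserting 2: P = [[2, 5], [3], [4], [6]].
After inserting 1: P = [[1, 5], [2], [3], [4], [6]].

The final insertion tableau P = [[1, 5], [2], [3], [4], [6]] has shape [2, 1, 1, 1, 1].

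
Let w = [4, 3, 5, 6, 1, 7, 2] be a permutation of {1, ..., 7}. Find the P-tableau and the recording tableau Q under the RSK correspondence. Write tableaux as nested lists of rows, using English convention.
Insert each entry of the permutation into P by Schensted row insertion, recording in Q the position of each new cell.

Insert 4: appended to row 1. P = [[4]], Q = [[1]].
Insert 3: 3 bumps 4 from row 1; 4 starts row 2. P = [[3], [4]], Q = [[1], [2]].
Insert 5: appended to row 1. P = [[3, 5], [4]], Q = [[1, 3], [2]].
Insert 6: appended to row 1. P = [[3, 5, 6], [4]], Q = [[1, 3, 4], [2]].
Insert 1: 1 bumps 3 from row 1; 3 bumps 4 from row 2; 4 starts row 3. P = [[1, 5, 6], [3], [4]], Q = [[1, 3, 4], [2], [5]].
Insert 7: appended to row 1. P = [[1, 5, 6, 7], [3], [4]], Q = [[1, 3, 4, 6], [2], [5]].
Insert 2: 2 bumps 5 from row 1; 5 appends to row 2. P = [[1, 2, 6, 7], [3, 5], [4]], Q = [[1, 3, 4, 6], [2, 7], [5]].

So P = [[1, 2, 6, 7], [3, 5], [4]], Q = [[1, 3, 4, 6], [2, 7], [5]].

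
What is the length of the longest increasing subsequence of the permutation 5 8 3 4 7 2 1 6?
3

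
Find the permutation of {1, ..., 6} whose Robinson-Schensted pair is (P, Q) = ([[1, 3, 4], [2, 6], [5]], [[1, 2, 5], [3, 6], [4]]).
2 5 3 1 6 4

Reverse RSK: for i = n, n-1, ..., 1, locate i in Q, remove the corresponding corner cell from P, and reverse-bump its entry up through P; the value ejected from row 1 is w(i).

So w = 2 5 3 1 6 4.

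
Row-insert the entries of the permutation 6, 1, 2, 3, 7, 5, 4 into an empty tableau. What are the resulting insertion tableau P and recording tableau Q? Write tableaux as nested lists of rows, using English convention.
Insert each entry of the permutation into P by Schensted row insertion, recording in Q the position of each new cell.

Insert 6: appended to row 1. P = [[6]].
Insert 1: 1 bumps 6 from row 1; 6 starts row 2. P = [[1], [6]].
Insert 2: appended to row 1. P = [[1, 2], [6]].
Insert 3: appended to row 1. P = [[1, 2, 3], [6]].
Insert 7: appended to row 1. P = [[1, 2, 3, 7], [6]].
Insert 5: 5 bumps 7 from row 1; 7 appends to row 2. P = [[1, 2, 3, 5], [6, 7]].
Insert 4: 4 bumps 5 from row 1; 5 bumps 6 from row 2; 6 starts row 3. P = [[1, 2, 3, 4], [5, 7], [6]].

So P = [[1, 2, 3, 4], [5, 7], [6]], Q = [[1, 3, 4, 5], [2, 6], [7]].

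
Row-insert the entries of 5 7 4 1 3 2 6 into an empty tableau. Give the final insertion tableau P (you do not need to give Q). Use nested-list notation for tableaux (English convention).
P = [[1, 2, 6], [3, 7], [4], [5]]

Insert 5: appended to row 1. P = [[5]].
Insert 7: appended to row 1. P = [[5, 7]].
Insert 4: 4 bumps 5 from row 1; 5 starts row 2. P = [[4, 7], [5]].
Insert 1: 1 bumps 4 from row 1; 4 bumps 5 from row 2; 5 starts row 3. P = [[1, 7], [4], [5]].
Insert 3: 3 bumps 7 from row 1; 7 appends to row 2. P = [[1, 3], [4, 7], [5]].
Insert 2: 2 bumps 3 from row 1; 3 bumps 4 from row 2; 4 bumps 5 from row 3; 5 starts row 4. P = [[1, 2], [3, 7], [4], [5]].
Insert 6: appended to row 1. P = [[1, 2, 6], [3, 7], [4], [5]].

So P = [[1, 2, 6], [3, 7], [4], [5]].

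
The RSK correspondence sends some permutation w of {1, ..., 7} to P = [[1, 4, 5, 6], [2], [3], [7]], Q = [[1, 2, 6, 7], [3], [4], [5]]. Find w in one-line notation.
Reverse the RSK construction: for i from n down to 1, find the cell of Q containing i, remove the entry at that cell from P, and reverse-bump it up through P; the value ejected from row 1 is w(i).

Step i=7: Q has 7 at row 1, column 4; remove that cell from P, ejecting 6. So w(7) = 6. P is now [[1, 4, 5], [2], [3], [7]].
Step i=6: Q has 6 at row 1, column 3; remove that cell from P, ejecting 5. So w(6) = 5. P is now [[1, 4], [2], [3], [7]].
Step i=5: Q has 5 at row 4, column 1; remove 7 from row 4 of P and reverse-bump: 7 enters row 3 and ejects 3; 3 enters row 2 and ejects 2; 2 enters row 1 and ejects 1. So w(5) = 1. P is now [[2, 4], [3], [7]].
Step i=4: Q has 4 at row 3, column 1; remove 7 from row 3 of P and reverse-bump: 7 enters row 2 and ejects 3; 3 enters row 1 and ejects 2. So w(4) = 2. P is now [[3, 4], [7]].
Step i=3: Q has 3 at row 2, column 1; remove 7 from row 2 of P and reverse-bump: 7 enters row 1 and ejects 4. So w(3) = 4. P is now [[3, 7]].
Step i=2: Q has 2 at row 1, column 2; remove that cell from P, ejecting 7. So w(2) = 7. P is now [[3]].
Step i=1: Q has 1 at row 1, column 1; remove that cell from P, ejecting 3. So w(1) = 3. P is now [].

So w = 3 7 4 2 1 5 6.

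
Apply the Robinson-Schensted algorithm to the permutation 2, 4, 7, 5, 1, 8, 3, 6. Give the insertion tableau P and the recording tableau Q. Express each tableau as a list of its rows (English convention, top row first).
Insert each entry of the permutation into P by Schensted row insertion, recording in Q the position of each new cell.

Insert 2: appended to row 1. P = [[2]], Q = [[1]].
Insert 4: appended to row 1. P = [[2, 4]], Q = [[1, 2]].
Insert 7: appended to row 1. P = [[2, 4, 7]], Q = [[1, 2, 3]].
Insert 5: 5 bumps 7 from row 1; 7 starts row 2. P = [[2, 4, 5], [7]], Q = [[1, 2, 3], [4]].
Insert 1: 1 bumps 2 from row 1; 2 bumps 7 from row 2; 7 starts row 3. P = [[1, 4, 5], [2], [7]], Q = [[1, 2, 3], [4], [5]].
Insert 8: appended to row 1. P = [[1, 4, 5, 8], [2], [7]], Q = [[1, 2, 3, 6], [4], [5]].
Insert 3: 3 bumps 4 from row 1; 4 appends to row 2. P = [[1, 3, 5, 8], [2, 4], [7]], Q = [[1, 2, 3, 6], [4, 7], [5]].
Insert 6: 6 bumps 8 from row 1; 8 appends to row 2. P = [[1, 3, 5, 6], [2, 4, 8], [7]], Q = [[1, 2, 3, 6], [4, 7, 8], [5]].

So P = [[1, 3, 5, 6], [2, 4, 8], [7]], Q = [[1, 2, 3, 6], [4, 7, 8], [5]].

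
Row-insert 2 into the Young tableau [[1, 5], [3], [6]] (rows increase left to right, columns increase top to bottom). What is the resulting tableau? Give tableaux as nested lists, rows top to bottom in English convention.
In row 1, 2 replaces 5 (the leftmost entry greater than 2); 5 is bumped to row 2. 5 is appended to row 2. The new tableau is [[1, 2], [3, 5], [6]].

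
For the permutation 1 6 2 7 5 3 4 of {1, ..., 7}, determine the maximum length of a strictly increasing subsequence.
4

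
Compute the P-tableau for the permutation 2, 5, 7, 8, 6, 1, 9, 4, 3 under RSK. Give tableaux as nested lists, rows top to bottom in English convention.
Insert 2: appended to row 1. P = [[2]].
Insert 5: appended to row 1. P = [[2, 5]].
Insert 7: appended to row 1. P = [[2, 5, 7]].
Insert 8: appended to row 1. P = [[2, 5, 7, 8]].
Insert 6: 6 bumps 7 from row 1; 7 starts row 2. P = [[2, 5, 6, 8], [7]].
Insert 1: 1 bumps 2 from row 1; 2 bumps 7 from row 2; 7 starts row 3. P = [[1, 5, 6, 8], [2], [7]].
Insert 9: appended to row 1. P = [[1, 5, 6, 8, 9], [2], [7]].
Insert 4: 4 bumps 5 from row 1; 5 appends to row 2. P = [[1, 4, 6, 8, 9], [2, 5], [7]].
Insert 3: 3 bumps 4 from row 1; 4 bumps 5 from row 2; 5 bumps 7 from row 3; 7 starts row 4. P = [[1, 3, 6, 8, 9], [2, 4], [5], [7]].

So P = [[1, 3, 6, 8, 9], [2, 4], [5], [7]].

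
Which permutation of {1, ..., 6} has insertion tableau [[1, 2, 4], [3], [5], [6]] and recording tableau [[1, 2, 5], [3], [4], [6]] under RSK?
1 6 5 3 4 2

Reverse RSK: for i = n, n-1, ..., 1, locate i in Q, remove the corresponding corner cell from P, and reverse-bump its entry up through P; the value ejected from row 1 is w(i).

So w = 1 6 5 3 4 2.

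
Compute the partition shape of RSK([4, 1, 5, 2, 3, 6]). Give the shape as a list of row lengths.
[4, 2]

Row-insert each entry into an empty tableau.

After inserting 4: P = [[4]].
After inserting 1: P = [[1], [4]].
After inserting 5: P = [[1, 5], [4]].
After inserting 2: P = [[1, 2], [4, 5]].
After inserting 3: P = [[1, 2, 3], [4, 5]].
After inserting 6: P = [[1, 2, 3, 6], [4, 5]].

The final insertion tableau P = [[1, 2, 3, 6], [4, 5]] has shape [4, 2].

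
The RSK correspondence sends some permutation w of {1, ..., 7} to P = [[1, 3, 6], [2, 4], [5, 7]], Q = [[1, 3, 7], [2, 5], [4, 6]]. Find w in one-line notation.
Reverse the RSK construction: for i from n down to 1, find the cell of Q containing i, remove the entry at that cell from P, and reverse-bump it up through P; the value ejected from row 1 is w(i).

Step i=7: Q has 7 at row 1, column 3; remove that cell from P, ejecting 6. So w(7) = 6. P is now [[1, 3], [2, 4], [5, 7]].
Step i=6: Q has 6 at row 3, column 2; remove 7 from row 3 of P and reverse-bump: 7 enters row 2 and ejects 4; 4 enters row 1 and ejects 3. So w(6) = 3. P is now [[1, 4], [2, 7], [5]].
Step i=5: Q has 5 at row 2, column 2; remove 7 from row 2 of P and reverse-bump: 7 enters row 1 and ejects 4. So w(5) = 4. P is now [[1, 7], [2], [5]].
Step i=4: Q has 4 at row 3, column 1; remove 5 from row 3 of P and reverse-bump: 5 enters row 2 and ejects 2; 2 enters row 1 and ejects 1. So w(4) = 1. P is now [[2, 7], [5]].
Step i=3: Q has 3 at row 1, column 2; remove that cell from P, ejecting 7. So w(3) = 7. P is now [[2], [5]].
Step i=2: Q has 2 at row 2, column 1; remove 5 from row 2 of P and reverse-bump: 5 enters row 1 and ejects 2. So w(2) = 2. P is now [[5]].
Step i=1: Q has 1 at row 1, column 1; remove that cell from P, ejecting 5. So w(1) = 5. P is now [].

So w = 5 2 7 1 4 3 6.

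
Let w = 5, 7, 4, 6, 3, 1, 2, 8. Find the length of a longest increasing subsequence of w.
3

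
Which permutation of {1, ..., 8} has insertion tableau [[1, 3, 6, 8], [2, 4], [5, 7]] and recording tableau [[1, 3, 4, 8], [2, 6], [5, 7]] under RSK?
5 2 4 7 1 6 3 8

Reverse the RSK construction: for i from n down to 1, find the cell of Q containing i, remove the entry at that cell from P, and reverse-bump it up through P; the value ejected from row 1 is w(i).

Step i=8: Q has 8 at row 1, column 4; remove that cell from P, ejecting 8. So w(8) = 8. P is now [[1, 3, 6], [2, 4], [5, 7]].
Step i=7: Q has 7 at row 3, column 2; remove 7 from row 3 of P and reverse-bump: 7 enters row 2 and ejects 4; 4 enters row 1 and ejects 3. So w(7) = 3. P is now [[1, 4, 6], [2, 7], [5]].
Step i=6: Q has 6 at row 2, column 2; remove 7 from row 2 of P and reverse-bump: 7 enters row 1 and ejects 6. So w(6) = 6. P is now [[1, 4, 7], [2], [5]].
Step i=5: Q has 5 at row 3, column 1; remove 5 from row 3 of P and reverse-bump: 5 enters row 2 and ejects 2; 2 enters row 1 and ejects 1. So w(5) = 1. P is now [[2, 4, 7], [5]].
Step i=4: Q has 4 at row 1, column 3; remove that cell from P, ejecting 7. So w(4) = 7. P is now [[2, 4], [5]].
Step i=3: Q has 3 at row 1, column 2; remove that cell from P, ejecting 4. So w(3) = 4. P is now [[2], [5]].
Step i=2: Q has 2 at row 2, column 1; remove 5 from row 2 of P and reverse-bump: 5 enters row 1 and ejects 2. So w(2) = 2. P is now [[5]].
Step i=1: Q has 1 at row 1, column 1; remove that cell from P, ejecting 5. So w(1) = 5. P is now [].

So w = 5 2 4 7 1 6 3 8.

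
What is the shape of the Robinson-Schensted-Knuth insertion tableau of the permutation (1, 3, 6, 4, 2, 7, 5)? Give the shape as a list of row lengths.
Row-insert each entry into an empty tableau.

After inserting 1: P = [[1]].
After inserting 3: P = [[1, 3]].
After inserting 6: P = [[1, 3, 6]].
After inserting 4: P = [[1, 3, 4], [6]].
After inserting 2: P = [[1, 2, 4], [3], [6]].
After inserting 7: P = [[1, 2, 4, 7], [3], [6]].
After inserting 5: P = [[1, 2, 4, 5], [3, 7], [6]].

The final insertion tableau P = [[1, 2, 4, 5], [3, 7], [6]] has shape [4, 2, 1].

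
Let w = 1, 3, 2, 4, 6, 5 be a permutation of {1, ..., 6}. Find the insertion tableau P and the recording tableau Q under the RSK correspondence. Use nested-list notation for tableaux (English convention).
P = [[1, 2, 4, 5], [3, 6]], Q = [[1, 2, 4, 5], [3, 6]]

Insert each entry of the permutation into P by Schensted row insertion, recording in Q the position of each new cell.

After inserting 1: P = [[1]].
After inserting 3: P = [[1, 3]].
After inserting 2: P = [[1, 2], [3]].
After inserting 4: P = [[1, 2, 4], [3]].
After inserting 6: P = [[1, 2, 4, 6], [3]].
After inserting 5: P = [[1, 2, 4, 5], [3, 6]].

So P = [[1, 2, 4, 5], [3, 6]], Q = [[1, 2, 4, 5], [3, 6]].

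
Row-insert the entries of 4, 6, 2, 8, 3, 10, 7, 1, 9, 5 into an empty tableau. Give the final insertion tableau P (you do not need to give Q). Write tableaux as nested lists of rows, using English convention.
P = [[1, 3, 5, 9], [2, 6, 7, 10], [4, 8]]

Insert 4: appended to row 1. P = [[4]].
Insert 6: appended to row 1. P = [[4, 6]].
Insert 2: 2 bumps 4 from row 1; 4 starts row 2. P = [[2, 6], [4]].
Insert 8: appended to row 1. P = [[2, 6, 8], [4]].
Insert 3: 3 bumps 6 from row 1; 6 appends to row 2. P = [[2, 3, 8], [4, 6]].
Insert 10: appended to row 1. P = [[2, 3, 8, 10], [4, 6]].
Insert 7: 7 bumps 8 from row 1; 8 appends to row 2. P = [[2, 3, 7, 10], [4, 6, 8]].
Insert 1: 1 bumps 2 from row 1; 2 bumps 4 from row 2; 4 starts row 3. P = [[1, 3, 7, 10], [2, 6, 8], [4]].
Insert 9: 9 bumps 10 from row 1; 10 appends to row 2. P = [[1, 3, 7, 9], [2, 6, 8, 10], [4]].
Insert 5: 5 bumps 7 from row 1; 7 bumps 8 from row 2; 8 appends to row 3. P = [[1, 3, 5, 9], [2, 6, 7, 10], [4, 8]].

So P = [[1, 3, 5, 9], [2, 6, 7, 10], [4, 8]].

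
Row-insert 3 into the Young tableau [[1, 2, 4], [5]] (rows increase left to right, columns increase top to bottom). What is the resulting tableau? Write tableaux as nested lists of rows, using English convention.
[[1, 2, 3], [4], [5]]

In row 1, 3 replaces 4 (the leftmost entry greater than 3); 4 is bumped to row 2. In row 2, 4 replaces 5 (the leftmost entry greater than 4); 5 is bumped to row 3. 5 starts a new row 3. The new tableau is [[1, 2, 3], [4], [5]].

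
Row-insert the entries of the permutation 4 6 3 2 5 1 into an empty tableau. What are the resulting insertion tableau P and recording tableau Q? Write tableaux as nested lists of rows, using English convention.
Insert each entry of the permutation into P by Schensted row insertion, recording in Q the position of each new cell.

Insert 4: appended to row 1. P = [[4]], Q = [[1]].
Insert 6: appended to row 1. P = [[4, 6]], Q = [[1, 2]].
Insert 3: 3 bumps 4 from row 1; 4 starts row 2. P = [[3, 6], [4]], Q = [[1, 2], [3]].
Insert 2: 2 bumps 3 from row 1; 3 bumps 4 from row 2; 4 starts row 3. P = [[2, 6], [3], [4]], Q = [[1, 2], [3], [4]].
Insert 5: 5 bumps 6 from row 1; 6 appends to row 2. P = [[2, 5], [3, 6], [4]], Q = [[1, 2], [3, 5], [4]].
Insert 1: 1 bumps 2 from row 1; 2 bumps 3 from row 2; 3 bumps 4 from row 3; 4 starts row 4. P = [[1, 5], [2, 6], [3], [4]], Q = [[1, 2], [3, 5], [4], [6]].

So P = [[1, 5], [2, 6], [3], [4]], Q = [[1, 2], [3, 5], [4], [6]].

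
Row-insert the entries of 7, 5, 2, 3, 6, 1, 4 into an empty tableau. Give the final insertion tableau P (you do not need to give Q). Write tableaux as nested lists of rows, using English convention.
Insert 7: appended to row 1. P = [[7]].
Insert 5: 5 bumps 7 from row 1; 7 starts row 2. P = [[5], [7]].
Insert 2: 2 bumps 5 from row 1; 5 bumps 7 from row 2; 7 starts row 3. P = [[2], [5], [7]].
Insert 3: appended to row 1. P = [[2, 3], [5], [7]].
Insert 6: appended to row 1. P = [[2, 3, 6], [5], [7]].
Insert 1: 1 bumps 2 from row 1; 2 bumps 5 from row 2; 5 bumps 7 from row 3; 7 starts row 4. P = [[1, 3, 6], [2], [5], [7]].
Insert 4: 4 bumps 6 from row 1; 6 appends to row 2. P = [[1, 3, 4], [2, 6], [5], [7]].

So P = [[1, 3, 4], [2, 6], [5], [7]].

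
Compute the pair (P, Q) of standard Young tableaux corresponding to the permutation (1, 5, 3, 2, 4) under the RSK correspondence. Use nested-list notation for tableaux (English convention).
Insert each entry of the permutation into P by Schensted row insertion, recording in Q the position of each new cell.

Insert 1: appended to row 1. P = [[1]], Q = [[1]].
Insert 5: appended to row 1. P = [[1, 5]], Q = [[1, 2]].
Insert 3: 3 bumps 5 from row 1; 5 starts row 2. P = [[1, 3], [5]], Q = [[1, 2], [3]].
Insert 2: 2 bumps 3 from row 1; 3 bumps 5 from row 2; 5 starts row 3. P = [[1, 2], [3], [5]], Q = [[1, 2], [3], [4]].
Insert 4: appended to row 1. P = [[1, 2, 4], [3], [5]], Q = [[1, 2, 5], [3], [4]].

So P = [[1, 2, 4], [3], [5]], Q = [[1, 2, 5], [3], [4]].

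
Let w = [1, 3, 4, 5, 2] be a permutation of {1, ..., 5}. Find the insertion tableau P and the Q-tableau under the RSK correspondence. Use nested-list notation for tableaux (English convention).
P = [[1, 2, 4, 5], [3]], Q = [[1, 2, 3, 4], [5]]

Insert each entry of the permutation into P by Schensted row insertion, recording in Q the position of each new cell.

After inserting 1: P = [[1]].
After inserting 3: P = [[1, 3]].
After inserting 4: P = [[1, 3, 4]].
After inserting 5: P = [[1, 3, 4, 5]].
After inserting 2: P = [[1, 2, 4, 5], [3]].

So P = [[1, 2, 4, 5], [3]], Q = [[1, 2, 3, 4], [5]].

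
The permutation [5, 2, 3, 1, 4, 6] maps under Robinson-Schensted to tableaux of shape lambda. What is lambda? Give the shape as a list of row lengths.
Row-insert each entry into an empty tableau.

After inserting 5: P = [[5]].
After inserting 2: P = [[2], [5]].
After inserting 3: P = [[2, 3], [5]].
After inserting 1: P = [[1, 3], [2], [5]].
After inserting 4: P = [[1, 3, 4], [2], [5]].
After inserting 6: P = [[1, 3, 4, 6], [2], [5]].

The final insertion tableau P = [[1, 3, 4, 6], [2], [5]] has shape [4, 1, 1].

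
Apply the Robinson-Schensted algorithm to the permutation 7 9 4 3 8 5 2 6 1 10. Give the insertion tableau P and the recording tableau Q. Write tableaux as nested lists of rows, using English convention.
P = [[1, 5, 6, 10], [2, 8], [3, 9], [4], [7]], Q = [[1, 2, 8, 10], [3, 5], [4, 6], [7], [9]]

Insert each entry of the permutation into P by Schensted row insertion, recording in Q the position of each new cell.

Insert 7: appended to row 1. P = [[7]].
Insert 9: appended to row 1. P = [[7, 9]].
Insert 4: 4 bumps 7 from row 1; 7 starts row 2. P = [[4, 9], [7]].
Insert 3: 3 bumps 4 from row 1; 4 bumps 7 from row 2; 7 starts row 3. P = [[3, 9], [4], [7]].
Insert 8: 8 bumps 9 from row 1; 9 appends to row 2. P = [[3, 8], [4, 9], [7]].
Insert 5: 5 bumps 8 from row 1; 8 bumps 9 from row 2; 9 appends to row 3. P = [[3, 5], [4, 8], [7, 9]].
Insert 2: 2 bumps 3 from row 1; 3 bumps 4 from row 2; 4 bumps 7 from row 3; 7 starts row 4. P = [[2, 5], [3, 8], [4, 9], [7]].
Insert 6: appended to row 1. P = [[2, 5, 6], [3, 8], [4, 9], [7]].
Insert 1: 1 bumps 2 from row 1; 2 bumps 3 from row 2; 3 bumps 4 from row 3; 4 bumps 7 from row 4; 7 starts row 5. P = [[1, 5, 6], [2, 8], [3, 9], [4], [7]].
Insert 10: appended to row 1. P = [[1, 5, 6, 10], [2, 8], [3, 9], [4], [7]].

So P = [[1, 5, 6, 10], [2, 8], [3, 9], [4], [7]], Q = [[1, 2, 8, 10], [3, 5], [4, 6], [7], [9]].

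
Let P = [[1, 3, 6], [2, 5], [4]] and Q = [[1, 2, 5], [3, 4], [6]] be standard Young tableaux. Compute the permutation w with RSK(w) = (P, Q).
Reverse the RSK construction: for i from n down to 1, find the cell of Q containing i, remove the entry at that cell from P, and reverse-bump it up through P; the value ejected from row 1 is w(i).

Step i=6: Q has 6 at row 3, column 1; remove 4 from row 3 of P and reverse-bump: 4 enters row 2 and ejects 2; 2 enters row 1 and ejects 1. So w(6) = 1. P is now [[2, 3, 6], [4, 5]].
Step i=5: Q has 5 at row 1, column 3; remove that cell from P, ejecting 6. So w(5) = 6. P is now [[2, 3], [4, 5]].
Step i=4: Q has 4 at row 2, column 2; remove 5 from row 2 of P and reverse-bump: 5 enters row 1 and ejects 3. So w(4) = 3. P is now [[2, 5], [4]].
Step i=3: Q has 3 at row 2, column 1; remove 4 from row 2 of P and reverse-bump: 4 enters row 1 and ejects 2. So w(3) = 2. P is now [[4, 5]].
Step i=2: Q has 2 at row 1, column 2; remove that cell from P, ejecting 5. So w(2) = 5. P is now [[4]].
Step i=1: Q has 1 at row 1, column 1; remove that cell from P, ejecting 4. So w(1) = 4. P is now [].

So w = 4 5 2 3 6 1.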